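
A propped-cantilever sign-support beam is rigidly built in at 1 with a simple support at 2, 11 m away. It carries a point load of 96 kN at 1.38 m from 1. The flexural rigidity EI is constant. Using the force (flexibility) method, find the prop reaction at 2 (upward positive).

Remove the prop at 2; the released (primary) structure is a cantilever built in at 1.
Free-end deflection of the primary structure under the applied loading (downward +):
  point load 96 at a = 1.38: Pa²(3L − a)/(6EI) = 963.5/EI
Tip deflection under a unit load at 2: L³/(3EI) = 443.7/EI.
Compatibility at 2: δ_0 − R_2·δ_{22} = 0, so R_2 = 963.5/443.7 = 2.172 kN.

R_2 = 2.172 kN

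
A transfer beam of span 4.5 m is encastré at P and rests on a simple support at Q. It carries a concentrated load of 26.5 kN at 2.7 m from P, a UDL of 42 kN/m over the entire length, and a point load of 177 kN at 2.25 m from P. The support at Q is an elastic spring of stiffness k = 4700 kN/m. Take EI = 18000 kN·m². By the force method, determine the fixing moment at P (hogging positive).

M_P = 345 kN·m

Release the roller at Q. Primary structure: cantilever fixed at P.
Deflection at Q on the released cantilever, summing each load's contribution:
  point load 26.5 at a = 2.7: Pa²(3L − a)/(6EI) = 347.7/EI
  UDL 42: wL⁴/(8EI) = 2153/EI
  point load 177 at a = 2.25: Pa²(3L − a)/(6EI) = 1680/EI
  δ_0 = 4181/EI
Tip deflection under a unit load at Q: L³/(3EI) = 30.38/EI.
With EI = 18000 kN·m²: δ_0 = 0.23226 m and δ_{QQ} = 0.001687 m/kN.
Compatibility — the spring shortens by R_Q/k under the reaction it provides: δ_0 − R_Q·δ_{QQ} = R_Q/k. With 1/k = 0.000213 m/kN, R_Q = δ_0 / (δ_{QQ} + 1/k) = 0.23226 / (0.001687 + 0.000213) = 122.2 kN.
Moment equilibrium about P: M_P = Σ(load moments about P) − R_Q·L = 895 − 122.2×4.5 = 345 kN·m.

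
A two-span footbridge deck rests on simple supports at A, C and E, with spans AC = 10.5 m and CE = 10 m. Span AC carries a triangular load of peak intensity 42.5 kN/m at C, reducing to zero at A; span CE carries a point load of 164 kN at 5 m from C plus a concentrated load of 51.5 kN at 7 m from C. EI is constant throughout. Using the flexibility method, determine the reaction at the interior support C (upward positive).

Release continuity at C by inserting a hinge; the redundant is the internal moment M_C. The primary structure is two simply-supported spans AC and CE.
End slopes at the hinge C, treating each span as simply supported:
  span AC: triangular load, peak 42.5: w₀L³/(45EI) = 1093/EI
  span CE: point load 164 at a = 5: Pab(L + b)/(6LEI) = 1025/EI
  span CE: point load 51.5 at a = 7: Pab(L + b)/(6LEI) = 234.3/EI
  relative rotation θ_0 = (1093 + 1259)/EI = 2353/EI
A unit hogging moment at C produces rotation L₁/(3EI) + L₂/(3EI) = 6.833/EI.
Compatibility: M_C·(L₁+L₂)/(3EI) = θ_0, giving M_C = 344.3 kN·m (hogging).
Span AC, ΣM about A with M_C applied at C: R_C^{AC}·10.5 = 1562 + 344.3, so R_C^{AC} = 181.5 kN and R_A = 223.1 − 181.5 = 41.59 kN.
Span CE, ΣM about E: R_C^{CE}·10 = 974.5 + 344.3, so R_C^{CE} = 131.9 kN and R_E = 215.5 − 131.9 = 83.62 kN.
R_C = 181.5 + 131.9 = 313.4 kN.

R_C = 313.4 kN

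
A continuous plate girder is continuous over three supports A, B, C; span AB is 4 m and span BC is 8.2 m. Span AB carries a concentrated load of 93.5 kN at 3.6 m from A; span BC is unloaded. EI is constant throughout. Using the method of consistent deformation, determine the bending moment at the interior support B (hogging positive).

Insert a hinge at B; M_B is the redundant, and each span becomes simply supported.
Rotations at B on the released spans (each span's end-slope, ×1/EI):
  span AB: point load 93.5 at a = 3.6: Pab(L + a)/(6LEI) = 42.64/EI
  relative rotation θ_0 = (42.64 + 0)/EI = 42.64/EI
A unit hogging moment at B produces rotation L₁/(3EI) + L₂/(3EI) = 4.067/EI.
Compatibility: M_B·(L₁+L₂)/(3EI) = θ_0, giving M_B = 10.48 kN·m (hogging).

M_B = 10.48 kN·m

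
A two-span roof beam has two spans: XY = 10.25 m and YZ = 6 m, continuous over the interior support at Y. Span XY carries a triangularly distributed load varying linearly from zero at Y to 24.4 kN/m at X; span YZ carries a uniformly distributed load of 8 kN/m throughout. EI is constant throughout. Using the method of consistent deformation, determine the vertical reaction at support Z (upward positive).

Take M_Y as the redundant. Released structure: two simple spans XY and YZ with a hinge at Y.
Discontinuity in slope at Y on the released structure — sum the simple-span end rotations:
  span XY: triangular load, peak 24.4: 7w₀L³/(360EI) = 510.9/EI
  span YZ: UDL 8: wL³/(24EI) = 72/EI
  relative rotation θ_0 = (510.9 + 72)/EI = 582.9/EI
A unit hogging moment at Y produces rotation L₁/(3EI) + L₂/(3EI) = 5.417/EI.
Compatibility: M_Y·(L₁+L₂)/(3EI) = θ_0, giving M_Y = 107.6 kN·m (hogging).
Span YZ, ΣM about Z: R_Y^{YZ}·6 = 144 + 107.6, so R_Y^{YZ} = 41.94 kN and R_Z = 48 − 41.94 = 6.064 kN.

R_Z = 6.064 kN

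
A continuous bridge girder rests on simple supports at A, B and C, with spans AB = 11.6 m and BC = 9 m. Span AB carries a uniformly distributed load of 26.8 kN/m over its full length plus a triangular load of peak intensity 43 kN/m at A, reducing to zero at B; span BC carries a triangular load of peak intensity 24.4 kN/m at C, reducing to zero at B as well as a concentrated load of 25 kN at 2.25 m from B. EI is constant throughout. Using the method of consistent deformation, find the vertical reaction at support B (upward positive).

Insert a hinge at B; M_B is the redundant, and each span becomes simply supported.
Discontinuity in slope at B on the released structure — sum the simple-span end rotations:
  span AB: UDL 26.8: wL³/(24EI) = 1743/EI
  span AB: triangular load, peak 43: 7w₀L³/(360EI) = 1305/EI
  span BC: triangular load, peak 24.4: 7w₀L³/(360EI) = 345.9/EI
  span BC: point load 25 at a = 2.25: Pab(L + b)/(6LEI) = 110.7/EI
  relative rotation θ_0 = (3048 + 456.6)/EI = 3505/EI
A unit hogging moment at B produces rotation L₁/(3EI) + L₂/(3EI) = 6.867/EI.
Compatibility: M_B·(L₁+L₂)/(3EI) = θ_0, giving M_B = 510.4 kN·m (hogging).
Span AB, ΣM about A with M_B applied at B: R_B^{AB}·11.6 = 2767 + 510.4, so R_B^{AB} = 282.6 kN and R_A = 560.3 − 282.6 = 277.7 kN.
Span BC, ΣM about C: R_B^{BC}·9 = 498.1 + 510.4, so R_B^{BC} = 112.1 kN and R_C = 134.8 − 112.1 = 22.74 kN.
R_B = 282.6 + 112.1 = 394.6 kN.

R_B = 394.6 kN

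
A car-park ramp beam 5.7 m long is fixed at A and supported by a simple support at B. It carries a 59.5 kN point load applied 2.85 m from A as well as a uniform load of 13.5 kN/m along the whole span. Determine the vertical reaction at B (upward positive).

Remove the prop at B; the released (primary) structure is a cantilever built in at A.
Deflection at B on the released cantilever, summing each load's contribution:
  point load 59.5 at a = 2.85: Pa²(3L − a)/(6EI) = 1148/EI
  UDL 13.5: wL⁴/(8EI) = 1781/EI
  δ_0 = 2929/EI
Tip deflection under a unit load at B: L³/(3EI) = 61.73/EI.
Compatibility at B: δ_0 − R_B·δ_{BB} = 0, so R_B = 2929/61.73 = 47.45 kN.

R_B = 47.45 kN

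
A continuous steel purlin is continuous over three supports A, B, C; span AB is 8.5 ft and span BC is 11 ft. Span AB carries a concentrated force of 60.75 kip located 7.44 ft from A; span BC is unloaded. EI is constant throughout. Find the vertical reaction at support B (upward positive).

R_B = 57.98 kip

Take M_B as the redundant. Released structure: two simple spans AB and BC with a hinge at B.
End slopes at the hinge B, treating each span as simply supported:
  span AB: point load 60.75 at a = 7.44: Pab(L + a)/(6LEI) = 149.7/EI
  relative rotation θ_0 = (149.7 + 0)/EI = 149.7/EI
A unit hogging moment at B produces rotation L₁/(3EI) + L₂/(3EI) = 6.5/EI.
Compatibility: M_B·(L₁+L₂)/(3EI) = θ_0, giving M_B = 23.04 kip·ft (hogging).
Span AB, ΣM about A with M_B applied at B: R_B^{AB}·8.5 = 452 + 23.04, so R_B^{AB} = 55.88 kip and R_A = 60.75 − 55.88 = 4.866 kip.
Span BC, ΣM about C: R_B^{BC}·11 = 0 + 23.04, so R_B^{BC} = 2.094 kip and R_C = 0 − 2.094 = -2.094 kip.
R_B = 55.88 + 2.094 = 57.98 kip.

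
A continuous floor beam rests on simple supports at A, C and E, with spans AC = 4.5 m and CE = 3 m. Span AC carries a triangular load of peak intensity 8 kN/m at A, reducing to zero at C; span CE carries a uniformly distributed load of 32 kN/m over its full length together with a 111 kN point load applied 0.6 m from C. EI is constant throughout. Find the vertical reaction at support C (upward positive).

Release continuity at C by inserting a hinge; the redundant is the internal moment M_C. The primary structure is two simply-supported spans AC and CE.
End slopes at the hinge C, treating each span as simply supported:
  span AC: triangular load, peak 8: 7w₀L³/(360EI) = 14.18/EI
  span CE: UDL 32: wL³/(24EI) = 36/EI
  span CE: point load 111 at a = 0.6: Pab(L + b)/(6LEI) = 47.95/EI
  relative rotation θ_0 = (14.18 + 83.95)/EI = 98.13/EI
A unit hogging moment at C produces rotation L₁/(3EI) + L₂/(3EI) = 2.5/EI.
Slope continuity at C: θ_0 = M_C·2.5/EI, so M_C = 98.13/2.5 = 39.25 kN·m (hogging).
Span AC, ΣM about A with M_C applied at C: R_C^{AC}·4.5 = 27 + 39.25, so R_C^{AC} = 14.72 kN and R_A = 18 − 14.72 = 3.278 kN.
Span CE, ΣM about E: R_C^{CE}·3 = 410.4 + 39.25, so R_C^{CE} = 149.9 kN and R_E = 207 − 149.9 = 57.12 kN.
R_C = 14.72 + 149.9 = 164.6 kN.

R_C = 164.6 kN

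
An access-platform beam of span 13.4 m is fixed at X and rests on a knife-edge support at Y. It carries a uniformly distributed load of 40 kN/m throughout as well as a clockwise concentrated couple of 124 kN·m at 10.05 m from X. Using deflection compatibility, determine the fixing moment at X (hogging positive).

M_X = 847.4 kN·m

Remove the prop at Y; the released (primary) structure is a cantilever built in at X.
Downward deflection at the released point Y due to the loads:
  UDL 40: wL⁴/(8EI) = 161209/EI
  clockwise couple 124 at a = 10.05: M₀a(2L − a)/(2EI) = 10437/EI
  δ_0 = 171646/EI
Tip deflection under a unit load at Y: L³/(3EI) = 802/EI.
The prop prevents deflection at Y: R_Y = δ_0/δ_{YY} = 171646/802 = 214 kN.
Moment equilibrium about X: M_X = Σ(load moments about X) − R_Y·L = 3715 − 214×13.4 = 847.4 kN·m.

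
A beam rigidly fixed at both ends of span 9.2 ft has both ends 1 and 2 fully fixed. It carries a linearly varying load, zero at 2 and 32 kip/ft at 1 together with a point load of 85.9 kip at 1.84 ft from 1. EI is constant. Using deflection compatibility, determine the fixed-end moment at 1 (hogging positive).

Take the two fixed-end moments M_1, M_2 as redundants; the released structure is the simple span 12.
On the primary (simply-supported) span, the end slopes from the loading are:
  at 1: triangular load, peak 32: w₀L³/(45EI) = 553.7/EI
  at 2: triangular load, peak 32: 7w₀L³/(360EI) = 484.5/EI
  at 1: point load 85.9 at a = 1.84: Pab(L + b)/(6LEI) = 349/EI
  at 2: point load 85.9 at a = 1.84: Pab(L + a)/(6LEI) = 232.7/EI
  θ_10 = 902.7/EI,  θ_20 = 717.2/EI
Flexibility coefficients: a unit moment at one end gives L/(3EI) there and L/(6EI) at the far end, so f₁₁ = f₂₂ = 3.067/EI and f₁₂ = f₂₁ = 1.533/EI.
Compatibility — zero rotation at each built-in end:
  3.067 M_1 + 1.533 M_2 = 902.7
  1.533 M_1 + 3.067 M_2 = 717.2
Solving the pair gives M_1 = 236.6 kip·ft and M_2 = 115.6 kip·ft (hogging).

M_1 = 236.6 kip·ft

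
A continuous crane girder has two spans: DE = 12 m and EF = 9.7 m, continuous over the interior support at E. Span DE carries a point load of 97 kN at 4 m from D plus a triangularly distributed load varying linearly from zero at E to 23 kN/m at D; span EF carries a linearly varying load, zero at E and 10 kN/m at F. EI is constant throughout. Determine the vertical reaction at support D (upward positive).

Insert a hinge at E; M_E is the redundant, and each span becomes simply supported.
Discontinuity in slope at E on the released structure — sum the simple-span end rotations:
  span DE: point load 97 at a = 4: Pab(L + a)/(6LEI) = 689.8/EI
  span DE: triangular load, peak 23: 7w₀L³/(360EI) = 772.8/EI
  span EF: triangular load, peak 10: 7w₀L³/(360EI) = 177.5/EI
  relative rotation θ_0 = (1463 + 177.5)/EI = 1640/EI
A unit hogging moment at E produces rotation L₁/(3EI) + L₂/(3EI) = 7.233/EI.
Slope continuity at E: θ_0 = M_E·7.233/EI, so M_E = 1640/7.233 = 226.7 kN·m (hogging).
Span DE, ΣM about D with M_E applied at E: R_E^{DE}·12 = 940 + 226.7, so R_E^{DE} = 97.23 kN and R_D = 235 − 97.23 = 137.8 kN.

R_D = 137.8 kN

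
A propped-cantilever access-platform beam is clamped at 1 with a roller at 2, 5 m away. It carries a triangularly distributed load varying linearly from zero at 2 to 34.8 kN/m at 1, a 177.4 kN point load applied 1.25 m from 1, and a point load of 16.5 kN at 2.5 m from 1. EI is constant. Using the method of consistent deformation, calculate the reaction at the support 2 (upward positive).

R_2 = 37.8 kN

Choose R_2 as the redundant. The primary structure is the cantilever fixed at 1.
Primary-structure tip deflection at 2 by superposition:
  triangular load, peak 34.8 at the fixed end: w₀L⁴/(30EI) = 725/EI
  point load 177.4 at a = 1.25: Pa²(3L − a)/(6EI) = 635.2/EI
  point load 16.5 at a = 2.5: Pa²(3L − a)/(6EI) = 214.8/EI
  δ_0 = 1575/EI
Tip deflection under a unit load at 2: L³/(3EI) = 41.67/EI.
The prop prevents deflection at 2: R_2 = δ_0/δ_{22} = 1575/41.67 = 37.8 kN.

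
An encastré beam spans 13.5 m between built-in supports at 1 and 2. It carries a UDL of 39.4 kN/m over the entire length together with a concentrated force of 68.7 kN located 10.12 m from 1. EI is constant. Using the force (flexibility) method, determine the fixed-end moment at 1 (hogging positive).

M_1 = 642 kN·m

Release both end moments; the primary structure is a simply-supported span 12 with redundants M_1 and M_2.
End rotations of the released simple span under the applied load (×1/EI):
  at 1: UDL 39.4: wL³/(24EI) = 4039/EI
  at 2: UDL 39.4: wL³/(24EI) = 4039/EI
  at 1: point load 68.7 at a = 10.12: Pab(L + b)/(6LEI) = 489.7/EI
  at 2: point load 68.7 at a = 10.12: Pab(L + a)/(6LEI) = 685.2/EI
  θ_10 = 4529/EI,  θ_20 = 4724/EI
Flexibility coefficients: a unit moment at one end gives L/(3EI) there and L/(6EI) at the far end, so f₁₁ = f₂₂ = 4.5/EI and f₁₂ = f₂₁ = 2.25/EI.
Compatibility — zero rotation at each built-in end:
  4.5 M_1 + 2.25 M_2 = 4529
  2.25 M_1 + 4.5 M_2 = 4724
Solving the pair gives M_1 = 642 kN·m and M_2 = 728.9 kN·m (hogging).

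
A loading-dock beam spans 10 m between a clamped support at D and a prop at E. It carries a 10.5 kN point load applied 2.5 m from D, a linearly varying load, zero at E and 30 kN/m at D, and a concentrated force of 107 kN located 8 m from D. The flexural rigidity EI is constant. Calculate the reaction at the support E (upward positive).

Remove the prop at E; the released (primary) structure is a cantilever built in at D.
Downward deflection at the released point E due to the loads:
  point load 10.5 at a = 2.5: Pa²(3L − a)/(6EI) = 300.8/EI
  triangular load, peak 30 at the fixed end: w₀L⁴/(30EI) = 10000/EI
  point load 107 at a = 8: Pa²(3L − a)/(6EI) = 25109/EI
  δ_0 = 35410/EI
Flexibility coefficient — unit upward force at E: δ_{EE} = L³/(3EI) = 333.3/EI.
Compatibility at E: δ_0 − R_E·δ_{EE} = 0, so R_E = 35410/333.3 = 106.2 kN.

R_E = 106.2 kN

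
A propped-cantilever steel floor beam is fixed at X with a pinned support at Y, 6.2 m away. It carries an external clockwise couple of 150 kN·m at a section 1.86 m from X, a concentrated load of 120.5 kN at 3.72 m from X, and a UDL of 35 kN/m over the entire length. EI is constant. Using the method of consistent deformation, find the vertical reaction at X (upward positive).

R_X = 185.6 kN

Take the reaction at Y as the redundant and release it; the primary structure is a cantilever fixed at X.
Primary-structure tip deflection at Y by superposition:
  clockwise couple 150 at a = 1.86: M₀a(2L − a)/(2EI) = 1470/EI
  point load 120.5 at a = 3.72: Pa²(3L − a)/(6EI) = 4135/EI
  UDL 35: wL⁴/(8EI) = 6465/EI
  δ_0 = 12070/EI
Flexibility coefficient — unit upward force at Y: δ_{YY} = L³/(3EI) = 79.44/EI.
Compatibility at Y: δ_0 − R_Y·δ_{YY} = 0, so R_Y = 12070/79.44 = 151.9 kN.
Vertical equilibrium: R_X = ΣP − R_Y = 337.5 − 151.9 = 185.6 kN.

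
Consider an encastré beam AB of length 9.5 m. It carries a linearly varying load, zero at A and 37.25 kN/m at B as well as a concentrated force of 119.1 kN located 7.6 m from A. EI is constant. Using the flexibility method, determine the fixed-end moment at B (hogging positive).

M_B = 312.9 kN·m

Take the two fixed-end moments M_A, M_B as redundants; the released structure is the simple span AB.
Simple-span end rotations at A and B under the given loads:
  at A: triangular load, peak 37.25: 7w₀L³/(360EI) = 621/EI
  at B: triangular load, peak 37.25: w₀L³/(45EI) = 709.7/EI
  at A: point load 119.1 at a = 7.6: Pab(L + b)/(6LEI) = 344/EI
  at B: point load 119.1 at a = 7.6: Pab(L + a)/(6LEI) = 515.9/EI
  θ_A0 = 965/EI,  θ_B0 = 1226/EI
Flexibility coefficients: a unit moment at one end gives L/(3EI) there and L/(6EI) at the far end, so f₁₁ = f₂₂ = 3.167/EI and f₁₂ = f₂₁ = 1.583/EI.
Compatibility — zero rotation at each built-in end:
  3.167 M_A + 1.583 M_B = 965
  1.583 M_A + 3.167 M_B = 1226
Solving the pair gives M_A = 148.3 kN·m and M_B = 312.9 kN·m (hogging).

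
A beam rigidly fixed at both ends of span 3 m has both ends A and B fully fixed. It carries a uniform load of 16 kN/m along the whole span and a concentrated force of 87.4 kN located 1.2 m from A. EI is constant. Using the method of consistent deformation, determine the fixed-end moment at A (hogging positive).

M_A = 49.76 kN·m

Release both end moments; the primary structure is a simply-supported span AB with redundants M_A and M_B.
End rotations of the released simple span under the applied load (×1/EI):
  at A: UDL 16: wL³/(24EI) = 18/EI
  at B: UDL 16: wL³/(24EI) = 18/EI
  at A: point load 87.4 at a = 1.2: Pab(L + b)/(6LEI) = 50.34/EI
  at B: point load 87.4 at a = 1.2: Pab(L + a)/(6LEI) = 44.05/EI
  θ_A0 = 68.34/EI,  θ_B0 = 62.05/EI
Flexibility coefficients: a unit moment at one end gives L/(3EI) there and L/(6EI) at the far end, so f₁₁ = f₂₂ = 1/EI and f₁₂ = f₂₁ = 0.5/EI.
Compatibility — zero rotation at each built-in end:
  1 M_A + 0.5 M_B = 68.34
  0.5 M_A + 1 M_B = 62.05
Solving the pair gives M_A = 49.76 kN·m and M_B = 37.17 kN·m (hogging).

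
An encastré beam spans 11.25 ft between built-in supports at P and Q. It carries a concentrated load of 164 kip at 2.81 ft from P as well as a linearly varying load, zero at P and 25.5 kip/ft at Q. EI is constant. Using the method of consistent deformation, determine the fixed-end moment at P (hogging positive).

Take the two fixed-end moments M_P, M_Q as redundants; the released structure is the simple span PQ.
End rotations of the released simple span under the applied load (×1/EI):
  at P: point load 164 at a = 2.81: Pab(L + b)/(6LEI) = 1135/EI
  at Q: point load 164 at a = 2.81: Pab(L + a)/(6LEI) = 810.2/EI
  at P: triangular load, peak 25.5: 7w₀L³/(360EI) = 706/EI
  at Q: triangular load, peak 25.5: w₀L³/(45EI) = 806.8/EI
  θ_P0 = 1841/EI,  θ_Q0 = 1617/EI
Flexibility coefficients: a unit moment at one end gives L/(3EI) there and L/(6EI) at the far end, so f₁₁ = f₂₂ = 3.75/EI and f₁₂ = f₂₁ = 1.875/EI.
Compatibility — zero rotation at each built-in end:
  3.75 M_P + 1.875 M_Q = 1841
  1.875 M_P + 3.75 M_Q = 1617
Solving the pair gives M_P = 367 kip·ft and M_Q = 247.7 kip·ft (hogging).

M_P = 367 kip·ft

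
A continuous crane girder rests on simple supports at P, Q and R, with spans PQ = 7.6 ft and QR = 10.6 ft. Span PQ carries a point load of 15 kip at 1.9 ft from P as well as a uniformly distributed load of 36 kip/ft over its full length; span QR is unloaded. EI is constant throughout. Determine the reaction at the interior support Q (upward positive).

Release continuity at Q by inserting a hinge; the redundant is the internal moment M_Q. The primary structure is two simply-supported spans PQ and QR.
End slopes at the hinge Q, treating each span as simply supported:
  span PQ: point load 15 at a = 1.9: Pab(L + a)/(6LEI) = 33.84/EI
  span PQ: UDL 36: wL³/(24EI) = 658.5/EI
  relative rotation θ_0 = (692.3 + 0)/EI = 692.3/EI
A unit hogging moment at Q produces rotation L₁/(3EI) + L₂/(3EI) = 6.067/EI.
Compatibility: M_Q·(L₁+L₂)/(3EI) = θ_0, giving M_Q = 114.1 kip·ft (hogging).
Span PQ, ΣM about P with M_Q applied at Q: R_Q^{PQ}·7.6 = 1068 + 114.1, so R_Q^{PQ} = 155.6 kip and R_P = 288.6 − 155.6 = 133 kip.
Span QR, ΣM about R: R_Q^{QR}·10.6 = 0 + 114.1, so R_Q^{QR} = 10.77 kip and R_R = 0 − 10.77 = -10.77 kip.
R_Q = 155.6 + 10.77 = 166.3 kip.

R_Q = 166.3 kip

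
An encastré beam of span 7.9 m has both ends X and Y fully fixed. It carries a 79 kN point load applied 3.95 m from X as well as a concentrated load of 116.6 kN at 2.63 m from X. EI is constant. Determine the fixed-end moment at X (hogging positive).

M_X = 214.5 kN·m

Release both end moments; the primary structure is a simply-supported span XY with redundants M_X and M_Y.
Simple-span end rotations at X and Y under the given loads:
  at X: point load 79 at a = 3.95: Pab(L + b)/(6LEI) = 308.1/EI
  at Y: point load 79 at a = 3.95: Pab(L + a)/(6LEI) = 308.1/EI
  at X: point load 116.6 at a = 2.63: Pab(L + b)/(6LEI) = 449/EI
  at Y: point load 116.6 at a = 2.63: Pab(L + a)/(6LEI) = 359/EI
  θ_X0 = 757.2/EI,  θ_Y0 = 667.2/EI
Flexibility coefficients: a unit moment at one end gives L/(3EI) there and L/(6EI) at the far end, so f₁₁ = f₂₂ = 2.633/EI and f₁₂ = f₂₁ = 1.317/EI.
Compatibility — zero rotation at each built-in end:
  2.633 M_X + 1.317 M_Y = 757.2
  1.317 M_X + 2.633 M_Y = 667.2
Solving the pair gives M_X = 214.5 kN·m and M_Y = 146.1 kN·m (hogging).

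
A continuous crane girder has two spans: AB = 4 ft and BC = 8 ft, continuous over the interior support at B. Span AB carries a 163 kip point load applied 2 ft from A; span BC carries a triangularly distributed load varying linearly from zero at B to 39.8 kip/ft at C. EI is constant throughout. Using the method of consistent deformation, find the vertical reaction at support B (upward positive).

Release continuity at B by inserting a hinge; the redundant is the internal moment M_B. The primary structure is two simply-supported spans AB and BC.
End slopes at the hinge B, treating each span as simply supported:
  span AB: point load 163 at a = 2: Pab(L + a)/(6LEI) = 163/EI
  span BC: triangular load, peak 39.8: 7w₀L³/(360EI) = 396.2/EI
  relative rotation θ_0 = (163 + 396.2)/EI = 559.2/EI
A unit hogging moment at B produces rotation L₁/(3EI) + L₂/(3EI) = 4/EI.
Compatibility: M_B·(L₁+L₂)/(3EI) = θ_0, giving M_B = 139.8 kip·ft (hogging).
Span AB, ΣM about A with M_B applied at B: R_B^{AB}·4 = 326 + 139.8, so R_B^{AB} = 116.5 kip and R_A = 163 − 116.5 = 46.55 kip.
Span BC, ΣM about C: R_B^{BC}·8 = 424.5 + 139.8, so R_B^{BC} = 70.54 kip and R_C = 159.2 − 70.54 = 88.66 kip.
R_B = 116.5 + 70.54 = 187 kip.

R_B = 187 kip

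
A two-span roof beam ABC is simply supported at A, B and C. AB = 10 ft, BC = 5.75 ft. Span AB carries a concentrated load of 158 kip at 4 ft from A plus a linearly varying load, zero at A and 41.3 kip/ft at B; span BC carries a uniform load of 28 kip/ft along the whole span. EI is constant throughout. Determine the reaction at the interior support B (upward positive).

R_B = 387 kip

Release continuity at B by inserting a hinge; the redundant is the internal moment M_B. The primary structure is two simply-supported spans AB and BC.
Rotations at B on the released spans (each span's end-slope, ×1/EI):
  span AB: point load 158 at a = 4: Pab(L + a)/(6LEI) = 884.8/EI
  span AB: triangular load, peak 41.3: w₀L³/(45EI) = 917.8/EI
  span BC: UDL 28: wL³/(24EI) = 221.8/EI
  relative rotation θ_0 = (1803 + 221.8)/EI = 2024/EI
A unit hogging moment at B produces rotation L₁/(3EI) + L₂/(3EI) = 5.25/EI.
Slope continuity at B: θ_0 = M_B·5.25/EI, so M_B = 2024/5.25 = 385.6 kip·ft (hogging).
Span AB, ΣM about A with M_B applied at B: R_B^{AB}·10 = 2009 + 385.6, so R_B^{AB} = 239.4 kip and R_A = 364.5 − 239.4 = 125.1 kip.
Span BC, ΣM about C: R_B^{BC}·5.75 = 462.9 + 385.6, so R_B^{BC} = 147.6 kip and R_C = 161 − 147.6 = 13.44 kip.
R_B = 239.4 + 147.6 = 387 kip.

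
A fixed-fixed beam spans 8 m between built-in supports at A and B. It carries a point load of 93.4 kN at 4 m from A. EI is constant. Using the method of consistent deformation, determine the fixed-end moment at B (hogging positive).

M_B = 93.4 kN·m

Take the two fixed-end moments M_A, M_B as redundants; the released structure is the simple span AB.
On the primary (simply-supported) span, the end slopes from the loading are:
  at A: point load 93.4 at a = 4: Pab(L + b)/(6LEI) = 373.6/EI
  at B: point load 93.4 at a = 4: Pab(L + a)/(6LEI) = 373.6/EI
  θ_A0 = 373.6/EI,  θ_B0 = 373.6/EI
Flexibility coefficients: a unit moment at one end gives L/(3EI) there and L/(6EI) at the far end, so f₁₁ = f₂₂ = 2.667/EI and f₁₂ = f₂₁ = 1.333/EI.
Compatibility — zero rotation at each built-in end:
  2.667 M_A + 1.333 M_B = 373.6
  1.333 M_A + 2.667 M_B = 373.6
Solving the pair gives M_A = 93.4 kN·m and M_B = 93.4 kN·m (hogging).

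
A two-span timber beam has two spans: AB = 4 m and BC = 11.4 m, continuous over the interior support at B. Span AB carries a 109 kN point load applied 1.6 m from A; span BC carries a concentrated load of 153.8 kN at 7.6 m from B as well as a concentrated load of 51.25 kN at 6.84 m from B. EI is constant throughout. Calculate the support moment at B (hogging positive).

M_B = 284 kN·m

Insert a hinge at B; M_B is the redundant, and each span becomes simply supported.
End slopes at the hinge B, treating each span as simply supported:
  span AB: point load 109 at a = 1.6: Pab(L + a)/(6LEI) = 97.66/EI
  span BC: point load 153.8 at a = 7.6: Pab(L + b)/(6LEI) = 987.1/EI
  span BC: point load 51.25 at a = 6.84: Pab(L + b)/(6LEI) = 373/EI
  relative rotation θ_0 = (97.66 + 1360)/EI = 1458/EI
A unit hogging moment at B produces rotation L₁/(3EI) + L₂/(3EI) = 5.133/EI.
Slope continuity at B: θ_0 = M_B·5.133/EI, so M_B = 1458/5.133 = 284 kN·m (hogging).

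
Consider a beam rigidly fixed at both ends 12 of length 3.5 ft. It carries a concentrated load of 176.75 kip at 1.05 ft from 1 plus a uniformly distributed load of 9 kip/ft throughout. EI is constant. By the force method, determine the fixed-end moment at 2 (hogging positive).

M_2 = 48.16 kip·ft

Take the two fixed-end moments M_1, M_2 as redundants; the released structure is the simple span 12.
On the primary (simply-supported) span, the end slopes from the loading are:
  at 1: point load 176.75 at a = 1.05: Pab(L + b)/(6LEI) = 128.8/EI
  at 2: point load 176.75 at a = 1.05: Pab(L + a)/(6LEI) = 98.52/EI
  at 1: UDL 9: wL³/(24EI) = 16.08/EI
  at 2: UDL 9: wL³/(24EI) = 16.08/EI
  θ_10 = 144.9/EI,  θ_20 = 114.6/EI
Flexibility coefficients: a unit moment at one end gives L/(3EI) there and L/(6EI) at the far end, so f₁₁ = f₂₂ = 1.167/EI and f₁₂ = f₂₁ = 0.5833/EI.
Compatibility — zero rotation at each built-in end:
  1.167 M_1 + 0.5833 M_2 = 144.9
  0.5833 M_1 + 1.167 M_2 = 114.6
Solving the pair gives M_1 = 100.1 kip·ft and M_2 = 48.16 kip·ft (hogging).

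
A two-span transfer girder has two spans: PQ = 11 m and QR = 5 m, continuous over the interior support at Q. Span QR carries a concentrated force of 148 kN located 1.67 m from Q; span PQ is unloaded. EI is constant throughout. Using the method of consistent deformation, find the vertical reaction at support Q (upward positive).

Insert a hinge at Q; M_Q is the redundant, and each span becomes simply supported.
Discontinuity in slope at Q on the released structure — sum the simple-span end rotations:
  span QR: point load 148 at a = 1.67: Pab(L + b)/(6LEI) = 228.5/EI
  relative rotation θ_0 = (0 + 228.5)/EI = 228.5/EI
A unit hogging moment at Q produces rotation L₁/(3EI) + L₂/(3EI) = 5.333/EI.
Compatibility: M_Q·(L₁+L₂)/(3EI) = θ_0, giving M_Q = 42.85 kN·m (hogging).
Span PQ, ΣM about P with M_Q applied at Q: R_Q^{PQ}·11 = 0 + 42.85, so R_Q^{PQ} = 3.895 kN and R_P = 0 − 3.895 = -3.895 kN.
Span QR, ΣM about R: R_Q^{QR}·5 = 492.8 + 42.85, so R_Q^{QR} = 107.1 kN and R_R = 148 − 107.1 = 40.86 kN.
R_Q = 3.895 + 107.1 = 111 kN.

R_Q = 111 kN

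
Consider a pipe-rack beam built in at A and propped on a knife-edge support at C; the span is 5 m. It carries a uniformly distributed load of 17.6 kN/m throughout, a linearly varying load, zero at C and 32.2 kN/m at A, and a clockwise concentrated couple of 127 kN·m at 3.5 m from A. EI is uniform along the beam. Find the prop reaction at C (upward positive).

Take the reaction at C as the redundant and release it; the primary structure is a cantilever fixed at A.
Primary-structure tip deflection at C by superposition:
  UDL 17.6: wL⁴/(8EI) = 1375/EI
  triangular load, peak 32.2 at the fixed end: w₀L⁴/(30EI) = 670.8/EI
  clockwise couple 127 at a = 3.5: M₀a(2L − a)/(2EI) = 1445/EI
  δ_0 = 3490/EI
Tip deflection under a unit load at C: L³/(3EI) = 41.67/EI.
The prop prevents deflection at C: R_C = δ_0/δ_{CC} = 3490/41.67 = 83.77 kN.

R_C = 83.77 kN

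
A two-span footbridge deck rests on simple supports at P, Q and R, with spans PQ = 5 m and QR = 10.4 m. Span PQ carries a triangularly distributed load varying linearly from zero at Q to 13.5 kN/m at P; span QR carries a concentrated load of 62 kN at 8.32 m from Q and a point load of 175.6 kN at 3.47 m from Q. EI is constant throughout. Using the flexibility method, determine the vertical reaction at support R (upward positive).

Insert a hinge at Q; M_Q is the redundant, and each span becomes simply supported.
Discontinuity in slope at Q on the released structure — sum the simple-span end rotations:
  span PQ: triangular load, peak 13.5: 7w₀L³/(360EI) = 32.81/EI
  span QR: point load 62 at a = 8.32: Pab(L + b)/(6LEI) = 214.6/EI
  span QR: point load 175.6 at a = 3.47: Pab(L + b)/(6LEI) = 1173/EI
  relative rotation θ_0 = (32.81 + 1387)/EI = 1420/EI
A unit hogging moment at Q produces rotation L₁/(3EI) + L₂/(3EI) = 5.133/EI.
Compatibility: M_Q·(L₁+L₂)/(3EI) = θ_0, giving M_Q = 276.7 kN·m (hogging).
Span QR, ΣM about R: R_Q^{QR}·10.4 = 1346 + 276.7, so R_Q^{QR} = 156 kN and R_R = 237.6 − 156 = 81.59 kN.

R_R = 81.59 kN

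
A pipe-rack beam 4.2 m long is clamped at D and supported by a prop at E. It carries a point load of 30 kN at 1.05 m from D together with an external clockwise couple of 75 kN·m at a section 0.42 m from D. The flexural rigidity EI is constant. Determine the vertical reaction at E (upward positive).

Choose R_E as the redundant. The primary structure is the cantilever fixed at D.
Deflection at E on the released cantilever, summing each load's contribution:
  point load 30 at a = 1.05: Pa²(3L − a)/(6EI) = 63.67/EI
  clockwise couple 75 at a = 0.42: M₀a(2L − a)/(2EI) = 125.7/EI
  δ_0 = 189.4/EI
Flexibility coefficient — unit upward force at E: δ_{EE} = L³/(3EI) = 24.7/EI.
The prop prevents deflection at E: R_E = δ_0/δ_{EE} = 189.4/24.7 = 7.667 kN.

R_E = 7.667 kN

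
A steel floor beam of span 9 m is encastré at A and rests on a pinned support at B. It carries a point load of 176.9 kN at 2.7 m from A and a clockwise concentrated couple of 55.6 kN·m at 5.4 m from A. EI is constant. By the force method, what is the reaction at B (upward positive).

Choose R_B as the redundant. The primary structure is the cantilever fixed at A.
Free-end deflection of the primary structure under the applied loading (downward +):
  point load 176.9 at a = 2.7: Pa²(3L − a)/(6EI) = 5223/EI
  clockwise couple 55.6 at a = 5.4: M₀a(2L − a)/(2EI) = 1892/EI
  δ_0 = 7114/EI
Tip deflection under a unit load at B: L³/(3EI) = 243/EI.
The prop prevents deflection at B: R_B = δ_0/δ_{BB} = 7114/243 = 29.28 kN.

R_B = 29.28 kN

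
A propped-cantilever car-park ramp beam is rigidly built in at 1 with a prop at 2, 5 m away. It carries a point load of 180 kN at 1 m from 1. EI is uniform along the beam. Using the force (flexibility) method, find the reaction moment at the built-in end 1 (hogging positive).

M_1 = 129.6 kN·m

Release the roller at 2. Primary structure: cantilever fixed at 1.
Primary-structure tip deflection at 2 by superposition:
  point load 180 at a = 1: Pa²(3L − a)/(6EI) = 420/EI
Tip deflection under a unit load at 2: L³/(3EI) = 41.67/EI.
The prop prevents deflection at 2: R_2 = δ_0/δ_{22} = 420/41.67 = 10.08 kN.
Moment equilibrium about 1: M_1 = Σ(load moments about 1) − R_2·L = 180 − 10.08×5 = 129.6 kN·m.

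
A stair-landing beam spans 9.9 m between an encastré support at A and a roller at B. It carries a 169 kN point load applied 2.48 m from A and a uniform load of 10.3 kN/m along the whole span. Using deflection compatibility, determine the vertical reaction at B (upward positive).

R_B = 52.82 kN

Remove the prop at B; the released (primary) structure is a cantilever built in at A.
Downward deflection at the released point B due to the loads:
  point load 169 at a = 2.48: Pa²(3L − a)/(6EI) = 4715/EI
  UDL 10.3: wL⁴/(8EI) = 12368/EI
  δ_0 = 17083/EI
Flexibility coefficient — unit upward force at B: δ_{BB} = L³/(3EI) = 323.4/EI.
The prop prevents deflection at B: R_B = δ_0/δ_{BB} = 17083/323.4 = 52.82 kN.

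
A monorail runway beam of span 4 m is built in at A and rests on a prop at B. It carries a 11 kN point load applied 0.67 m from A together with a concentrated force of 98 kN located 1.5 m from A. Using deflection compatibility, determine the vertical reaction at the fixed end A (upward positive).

Take the reaction at B as the redundant and release it; the primary structure is a cantilever fixed at A.
Primary-structure tip deflection at B by superposition:
  point load 11 at a = 0.67: Pa²(3L − a)/(6EI) = 9.324/EI
  point load 98 at a = 1.5: Pa²(3L − a)/(6EI) = 385.9/EI
  δ_0 = 395.2/EI
Tip deflection under a unit load at B: L³/(3EI) = 21.33/EI.
The prop prevents deflection at B: R_B = δ_0/δ_{BB} = 395.2/21.33 = 18.52 kN.
Vertical equilibrium: R_A = ΣP − R_B = 109 − 18.52 = 90.48 kN.

R_A = 90.48 kN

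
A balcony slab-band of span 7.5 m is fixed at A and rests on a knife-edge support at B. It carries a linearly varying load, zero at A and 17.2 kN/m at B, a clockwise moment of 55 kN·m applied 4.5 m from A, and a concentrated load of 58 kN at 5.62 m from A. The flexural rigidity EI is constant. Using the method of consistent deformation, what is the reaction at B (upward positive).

Choose R_B as the redundant. The primary structure is the cantilever fixed at A.
Free-end deflection of the primary structure under the applied loading (downward +):
  triangular load, peak 17.2 at the free end: 11w₀L⁴/(120EI) = 4989/EI
  clockwise couple 55 at a = 4.5: M₀a(2L − a)/(2EI) = 1299/EI
  point load 58 at a = 5.62: Pa²(3L − a)/(6EI) = 5154/EI
  δ_0 = 11442/EI
Tip deflection under a unit load at B: L³/(3EI) = 140.6/EI.
Compatibility at B: δ_0 − R_B·δ_{BB} = 0, so R_B = 11442/140.6 = 81.36 kN.

R_B = 81.36 kN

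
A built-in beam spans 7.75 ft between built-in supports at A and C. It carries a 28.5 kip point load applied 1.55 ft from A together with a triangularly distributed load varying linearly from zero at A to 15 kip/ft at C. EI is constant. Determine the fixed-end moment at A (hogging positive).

M_A = 58.3 kip·ft

Release both end moments; the primary structure is a simply-supported span AC with redundants M_A and M_C.
End rotations of the released simple span under the applied load (×1/EI):
  at A: point load 28.5 at a = 1.55: Pab(L + b)/(6LEI) = 82.17/EI
  at C: point load 28.5 at a = 1.55: Pab(L + a)/(6LEI) = 54.78/EI
  at A: triangular load, peak 15: 7w₀L³/(360EI) = 135.8/EI
  at C: triangular load, peak 15: w₀L³/(45EI) = 155.2/EI
  θ_A0 = 217.9/EI,  θ_C0 = 209.9/EI
Flexibility coefficients: a unit moment at one end gives L/(3EI) there and L/(6EI) at the far end, so f₁₁ = f₂₂ = 2.583/EI and f₁₂ = f₂₁ = 1.292/EI.
Compatibility — zero rotation at each built-in end:
  2.583 M_A + 1.292 M_C = 217.9
  1.292 M_A + 2.583 M_C = 209.9
Solving the pair gives M_A = 58.3 kip·ft and M_C = 52.11 kip·ft (hogging).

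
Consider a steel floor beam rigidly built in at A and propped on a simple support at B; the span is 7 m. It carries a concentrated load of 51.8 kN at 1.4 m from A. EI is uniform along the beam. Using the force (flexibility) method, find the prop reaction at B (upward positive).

Take the reaction at B as the redundant and release it; the primary structure is a cantilever fixed at A.
Deflection at B on the released cantilever, summing each load's contribution:
  point load 51.8 at a = 1.4: Pa²(3L − a)/(6EI) = 331.7/EI
Tip deflection under a unit load at B: L³/(3EI) = 114.3/EI.
Compatibility at B: δ_0 − R_B·δ_{BB} = 0, so R_B = 331.7/114.3 = 2.901 kN.

R_B = 2.901 kN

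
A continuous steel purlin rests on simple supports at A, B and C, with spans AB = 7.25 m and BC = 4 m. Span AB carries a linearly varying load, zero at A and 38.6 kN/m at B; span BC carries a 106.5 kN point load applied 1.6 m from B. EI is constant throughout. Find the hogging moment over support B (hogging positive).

Release continuity at B by inserting a hinge; the redundant is the internal moment M_B. The primary structure is two simply-supported spans AB and BC.
Rotations at B on the released spans (each span's end-slope, ×1/EI):
  span AB: triangular load, peak 38.6: w₀L³/(45EI) = 326.9/EI
  span BC: point load 106.5 at a = 1.6: Pab(L + b)/(6LEI) = 109.1/EI
  relative rotation θ_0 = (326.9 + 109.1)/EI = 435.9/EI
A unit hogging moment at B produces rotation L₁/(3EI) + L₂/(3EI) = 3.75/EI.
Slope continuity at B: θ_0 = M_B·3.75/EI, so M_B = 435.9/3.75 = 116.2 kN·m (hogging).

M_B = 116.2 kN·m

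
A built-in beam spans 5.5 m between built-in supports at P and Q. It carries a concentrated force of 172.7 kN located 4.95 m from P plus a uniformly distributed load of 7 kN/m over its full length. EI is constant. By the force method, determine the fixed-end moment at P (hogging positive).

Release both end moments; the primary structure is a simply-supported span PQ with redundants M_P and M_Q.
On the primary (simply-supported) span, the end slopes from the loading are:
  at P: point load 172.7 at a = 4.95: Pab(L + b)/(6LEI) = 86.2/EI
  at Q: point load 172.7 at a = 4.95: Pab(L + a)/(6LEI) = 148.9/EI
  at P: UDL 7: wL³/(24EI) = 48.53/EI
  at Q: UDL 7: wL³/(24EI) = 48.53/EI
  θ_P0 = 134.7/EI,  θ_Q0 = 197.4/EI
Flexibility coefficients: a unit moment at one end gives L/(3EI) there and L/(6EI) at the far end, so f₁₁ = f₂₂ = 1.833/EI and f₁₂ = f₂₁ = 0.9167/EI.
Compatibility — zero rotation at each built-in end:
  1.833 M_P + 0.9167 M_Q = 134.7
  0.9167 M_P + 1.833 M_Q = 197.4
Solving the pair gives M_P = 26.19 kN·m and M_Q = 94.58 kN·m (hogging).

M_P = 26.19 kN·m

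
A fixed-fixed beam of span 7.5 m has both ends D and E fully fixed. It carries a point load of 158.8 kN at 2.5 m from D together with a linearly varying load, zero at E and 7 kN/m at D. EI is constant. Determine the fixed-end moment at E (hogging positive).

Release both end moments; the primary structure is a simply-supported span DE with redundants M_D and M_E.
End rotations of the released simple span under the applied load (×1/EI):
  at D: point load 158.8 at a = 2.5: Pab(L + b)/(6LEI) = 551.4/EI
  at E: point load 158.8 at a = 2.5: Pab(L + a)/(6LEI) = 441.1/EI
  at D: triangular load, peak 7: w₀L³/(45EI) = 65.62/EI
  at E: triangular load, peak 7: 7w₀L³/(360EI) = 57.42/EI
  θ_D0 = 617/EI,  θ_E0 = 498.5/EI
Flexibility coefficients: a unit moment at one end gives L/(3EI) there and L/(6EI) at the far end, so f₁₁ = f₂₂ = 2.5/EI and f₁₂ = f₂₁ = 1.25/EI.
Compatibility — zero rotation at each built-in end:
  2.5 M_D + 1.25 M_E = 617
  1.25 M_D + 2.5 M_E = 498.5
Solving the pair gives M_D = 196.1 kN·m and M_E = 101.3 kN·m (hogging).

M_E = 101.3 kN·m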